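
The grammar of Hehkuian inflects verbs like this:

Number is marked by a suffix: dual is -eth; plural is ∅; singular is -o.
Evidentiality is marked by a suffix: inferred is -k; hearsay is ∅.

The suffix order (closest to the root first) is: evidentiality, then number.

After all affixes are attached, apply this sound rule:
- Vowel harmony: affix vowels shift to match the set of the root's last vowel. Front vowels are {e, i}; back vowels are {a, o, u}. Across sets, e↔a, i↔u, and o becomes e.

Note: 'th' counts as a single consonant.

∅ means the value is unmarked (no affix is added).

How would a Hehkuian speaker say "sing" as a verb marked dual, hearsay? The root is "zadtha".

zadthaath

evidentiality = hearsay: zero marking, form stays zadtha.
Attach number dual -eth → zadthaeth.
Apply vowel harmony: zadthaeth → zadthaath.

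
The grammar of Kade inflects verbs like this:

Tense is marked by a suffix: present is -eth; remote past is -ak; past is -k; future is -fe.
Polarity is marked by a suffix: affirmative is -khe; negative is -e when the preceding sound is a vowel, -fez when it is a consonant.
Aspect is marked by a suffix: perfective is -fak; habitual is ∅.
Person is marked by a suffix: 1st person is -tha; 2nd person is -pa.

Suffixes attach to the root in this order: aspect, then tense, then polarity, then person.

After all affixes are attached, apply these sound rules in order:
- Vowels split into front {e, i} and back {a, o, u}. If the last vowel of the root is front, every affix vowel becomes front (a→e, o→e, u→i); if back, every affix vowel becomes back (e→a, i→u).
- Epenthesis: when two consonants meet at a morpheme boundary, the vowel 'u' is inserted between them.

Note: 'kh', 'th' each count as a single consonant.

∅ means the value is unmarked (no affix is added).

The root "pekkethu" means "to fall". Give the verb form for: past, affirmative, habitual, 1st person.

aspect = habitual: zero marking, form stays pekkethu.
Attach tense past -k → pekkethuk.
Attach polarity affirmative -khe → pekkethukkhe.
Attach person 1st person -tha → pekkethukkhetha.
Apply vowel harmony: pekkethukkhetha → pekkethukkhatha.
Apply epenthesis: pekkethukkhatha → pekkethukukhatha.

pekkethukukhatha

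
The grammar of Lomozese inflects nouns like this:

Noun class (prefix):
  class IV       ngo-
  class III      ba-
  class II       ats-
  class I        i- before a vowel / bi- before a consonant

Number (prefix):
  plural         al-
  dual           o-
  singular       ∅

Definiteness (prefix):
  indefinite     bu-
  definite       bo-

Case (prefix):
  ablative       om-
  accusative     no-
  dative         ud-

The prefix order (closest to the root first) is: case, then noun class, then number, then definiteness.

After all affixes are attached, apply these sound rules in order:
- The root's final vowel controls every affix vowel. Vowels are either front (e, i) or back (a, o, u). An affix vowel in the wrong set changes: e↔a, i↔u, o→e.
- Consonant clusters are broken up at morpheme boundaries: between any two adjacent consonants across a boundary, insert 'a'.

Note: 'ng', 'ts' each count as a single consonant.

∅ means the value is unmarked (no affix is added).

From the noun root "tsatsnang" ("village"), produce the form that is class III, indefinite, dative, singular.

bubaudatsatsnang

Attach case dative ud- → udtsatsnang.
Attach noun class class III ba- → baudtsatsnang.
number = singular: zero marking, form stays baudtsatsnang.
Attach definiteness indefinite bu- → bubaudtsatsnang.
Vowel harmony: no change.
Apply epenthesis: bubaudtsatsnang → bubaudatsatsnang.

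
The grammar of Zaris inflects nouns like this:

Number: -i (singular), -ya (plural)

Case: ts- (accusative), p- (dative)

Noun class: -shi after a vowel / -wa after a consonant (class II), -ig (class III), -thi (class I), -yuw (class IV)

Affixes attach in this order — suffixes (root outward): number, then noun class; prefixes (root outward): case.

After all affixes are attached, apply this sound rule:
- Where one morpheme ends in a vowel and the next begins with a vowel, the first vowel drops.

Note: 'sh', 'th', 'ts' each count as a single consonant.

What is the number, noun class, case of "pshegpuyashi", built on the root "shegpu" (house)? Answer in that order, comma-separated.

Segment: p-shegpu-ya-shi.
number: -ya → plural.
noun class: -shi/wa → class II.
case: p- → dative.

plural, class II, dative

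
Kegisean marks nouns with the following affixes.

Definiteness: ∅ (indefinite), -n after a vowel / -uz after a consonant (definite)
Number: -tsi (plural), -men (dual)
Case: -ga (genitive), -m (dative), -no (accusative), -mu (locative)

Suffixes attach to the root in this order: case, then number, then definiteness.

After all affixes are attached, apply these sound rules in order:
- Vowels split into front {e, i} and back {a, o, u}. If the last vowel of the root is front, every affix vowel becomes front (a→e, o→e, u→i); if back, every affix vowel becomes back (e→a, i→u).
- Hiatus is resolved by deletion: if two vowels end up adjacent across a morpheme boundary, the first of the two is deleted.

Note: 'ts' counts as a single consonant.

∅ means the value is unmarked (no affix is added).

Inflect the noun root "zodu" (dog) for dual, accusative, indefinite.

Attach case accusative -no → zoduno.
Attach number dual -men → zodunomen.
definiteness = indefinite: zero marking, form stays zodunomen.
Apply vowel harmony: zodunomen → zodunoman.
Vowel deletion: no change.

zodunoman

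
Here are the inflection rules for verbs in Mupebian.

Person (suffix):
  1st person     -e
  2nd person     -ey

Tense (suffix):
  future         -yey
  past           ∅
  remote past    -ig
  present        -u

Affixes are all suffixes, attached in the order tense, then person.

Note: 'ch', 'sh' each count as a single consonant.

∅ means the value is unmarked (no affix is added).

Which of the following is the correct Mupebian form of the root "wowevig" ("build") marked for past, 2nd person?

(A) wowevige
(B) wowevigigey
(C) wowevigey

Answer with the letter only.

tense = past: zero marking, form stays wowevig.
Attach person 2nd person -ey → wowevigey.
So the correct form is wowevigey, option (C).
(B) wowevigigey is wrong: it uses remote past instead of past for tense.
(A) wowevige is wrong: it uses 1st person instead of 2nd person for person.

C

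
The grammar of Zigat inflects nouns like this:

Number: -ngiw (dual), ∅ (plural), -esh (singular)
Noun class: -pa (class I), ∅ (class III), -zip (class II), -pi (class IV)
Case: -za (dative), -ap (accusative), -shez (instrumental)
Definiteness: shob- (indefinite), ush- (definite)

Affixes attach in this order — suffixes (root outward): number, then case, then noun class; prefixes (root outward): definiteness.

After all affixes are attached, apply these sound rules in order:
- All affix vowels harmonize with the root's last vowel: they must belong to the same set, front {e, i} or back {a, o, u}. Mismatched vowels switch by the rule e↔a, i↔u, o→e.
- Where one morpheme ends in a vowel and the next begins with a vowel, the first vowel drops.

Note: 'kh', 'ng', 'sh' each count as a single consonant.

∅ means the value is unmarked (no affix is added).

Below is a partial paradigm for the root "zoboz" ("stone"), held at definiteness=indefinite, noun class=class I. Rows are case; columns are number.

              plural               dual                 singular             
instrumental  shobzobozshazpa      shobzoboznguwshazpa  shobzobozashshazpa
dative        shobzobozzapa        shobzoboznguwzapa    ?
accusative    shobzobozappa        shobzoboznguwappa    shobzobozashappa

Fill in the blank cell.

Attach definiteness indefinite shob- → shobzoboz.
Attach number singular -esh → shobzobozesh.
Attach case dative -za → shobzobozeshza.
Attach noun class class I -pa → shobzobozeshzapa.
Apply vowel harmony: shobzobozeshzapa → shobzobozashzapa.
Vowel deletion: no change.

shobzobozashzapa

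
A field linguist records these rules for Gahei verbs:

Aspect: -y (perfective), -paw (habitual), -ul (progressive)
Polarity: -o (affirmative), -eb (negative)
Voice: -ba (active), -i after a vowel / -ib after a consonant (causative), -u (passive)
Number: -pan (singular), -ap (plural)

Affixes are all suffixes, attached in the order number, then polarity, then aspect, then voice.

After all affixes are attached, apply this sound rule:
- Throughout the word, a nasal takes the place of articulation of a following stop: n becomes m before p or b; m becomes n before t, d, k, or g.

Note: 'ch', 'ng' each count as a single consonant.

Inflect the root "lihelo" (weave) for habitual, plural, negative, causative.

Attach number plural -ap → liheloap.
Attach polarity negative -eb → liheloapeb.
Attach aspect habitual -paw → liheloapebpaw.
Attach voice causative -ib (after consonant 'w') → liheloapebpawib.
Nasal assimilation: no change.

liheloapebpawib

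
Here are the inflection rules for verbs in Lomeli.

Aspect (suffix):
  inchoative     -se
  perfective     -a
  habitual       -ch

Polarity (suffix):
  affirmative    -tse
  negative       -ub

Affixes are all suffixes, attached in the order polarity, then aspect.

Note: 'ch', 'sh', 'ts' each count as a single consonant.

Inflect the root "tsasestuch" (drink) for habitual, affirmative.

Attach polarity affirmative -tse → tsasestuchtse.
Attach aspect habitual -ch → tsasestuchtsech.

tsasestuchtsech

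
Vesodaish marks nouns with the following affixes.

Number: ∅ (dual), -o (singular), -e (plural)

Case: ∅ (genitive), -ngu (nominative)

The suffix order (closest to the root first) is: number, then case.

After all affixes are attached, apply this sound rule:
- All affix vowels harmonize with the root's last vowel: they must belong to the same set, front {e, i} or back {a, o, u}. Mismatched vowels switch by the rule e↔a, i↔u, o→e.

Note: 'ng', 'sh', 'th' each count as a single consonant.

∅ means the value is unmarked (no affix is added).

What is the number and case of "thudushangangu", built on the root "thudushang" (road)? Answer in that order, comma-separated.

plural, nominative

Segment: thudushang-e-ngu.
number: -e → plural.
case: -ngu → nominative.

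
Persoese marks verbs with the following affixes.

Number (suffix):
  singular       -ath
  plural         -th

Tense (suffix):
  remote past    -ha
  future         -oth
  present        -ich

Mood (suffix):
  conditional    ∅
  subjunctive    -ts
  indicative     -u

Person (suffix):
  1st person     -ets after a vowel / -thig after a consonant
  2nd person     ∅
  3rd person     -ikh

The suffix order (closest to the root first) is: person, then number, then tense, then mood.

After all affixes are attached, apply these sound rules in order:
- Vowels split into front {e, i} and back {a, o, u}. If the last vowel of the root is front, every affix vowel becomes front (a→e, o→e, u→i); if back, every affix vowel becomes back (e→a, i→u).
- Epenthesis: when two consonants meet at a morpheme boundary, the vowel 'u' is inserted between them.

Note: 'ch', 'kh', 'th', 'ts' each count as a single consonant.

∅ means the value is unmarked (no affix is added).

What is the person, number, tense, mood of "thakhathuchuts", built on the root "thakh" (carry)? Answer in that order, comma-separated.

2nd person, singular, present, subjunctive

Segment: thakh-ath-ich-ts.
person: ∅ → 2nd person.
number: -ath → singular.
tense: -ich → present.
mood: -ts → subjunctive.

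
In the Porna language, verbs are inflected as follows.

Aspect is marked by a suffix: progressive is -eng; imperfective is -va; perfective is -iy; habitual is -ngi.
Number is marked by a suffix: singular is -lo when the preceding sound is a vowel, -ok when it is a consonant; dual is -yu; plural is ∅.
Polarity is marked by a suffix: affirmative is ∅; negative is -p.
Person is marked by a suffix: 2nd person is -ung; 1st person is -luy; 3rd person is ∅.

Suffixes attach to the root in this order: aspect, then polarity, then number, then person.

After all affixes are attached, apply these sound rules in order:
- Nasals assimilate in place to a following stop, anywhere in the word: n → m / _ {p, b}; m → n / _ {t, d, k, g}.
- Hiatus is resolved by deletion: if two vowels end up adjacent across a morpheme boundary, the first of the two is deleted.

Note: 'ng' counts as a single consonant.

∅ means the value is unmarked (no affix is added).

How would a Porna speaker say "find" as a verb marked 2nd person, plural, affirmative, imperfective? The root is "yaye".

yayevung

Attach aspect imperfective -va → yayeva.
polarity = affirmative: zero marking, form stays yayeva.
number = plural: zero marking, form stays yayeva.
Attach person 2nd person -ung → yayevaung.
Nasal assimilation: no change.
Apply vowel deletion: yayevaung → yayevung.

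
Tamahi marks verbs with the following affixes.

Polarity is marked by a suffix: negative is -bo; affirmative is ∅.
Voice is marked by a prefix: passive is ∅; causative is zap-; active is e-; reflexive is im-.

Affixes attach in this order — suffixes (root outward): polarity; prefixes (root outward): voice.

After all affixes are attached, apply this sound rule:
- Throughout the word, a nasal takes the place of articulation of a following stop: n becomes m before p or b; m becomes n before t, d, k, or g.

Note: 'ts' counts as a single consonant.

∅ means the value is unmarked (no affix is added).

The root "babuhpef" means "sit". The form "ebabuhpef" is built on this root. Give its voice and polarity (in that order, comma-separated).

active, affirmative

Segment: e-babuhpef.
voice: e- → active.
polarity: ∅ → affirmative.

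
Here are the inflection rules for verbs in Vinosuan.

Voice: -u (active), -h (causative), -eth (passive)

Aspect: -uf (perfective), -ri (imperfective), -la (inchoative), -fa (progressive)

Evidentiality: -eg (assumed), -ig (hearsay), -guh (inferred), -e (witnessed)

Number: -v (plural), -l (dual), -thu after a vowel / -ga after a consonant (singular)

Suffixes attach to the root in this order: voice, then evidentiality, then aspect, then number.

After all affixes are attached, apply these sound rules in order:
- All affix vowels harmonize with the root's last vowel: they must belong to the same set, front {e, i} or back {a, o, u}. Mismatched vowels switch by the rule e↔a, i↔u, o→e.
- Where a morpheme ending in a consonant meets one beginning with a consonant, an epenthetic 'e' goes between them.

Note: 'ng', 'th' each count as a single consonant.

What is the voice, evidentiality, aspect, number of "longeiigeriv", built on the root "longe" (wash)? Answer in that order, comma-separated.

Segment: longe-u-ig-ri-v.
voice: -u → active.
evidentiality: -ig → hearsay.
aspect: -ri → imperfective.
number: -v → plural.

active, hearsay, imperfective, plural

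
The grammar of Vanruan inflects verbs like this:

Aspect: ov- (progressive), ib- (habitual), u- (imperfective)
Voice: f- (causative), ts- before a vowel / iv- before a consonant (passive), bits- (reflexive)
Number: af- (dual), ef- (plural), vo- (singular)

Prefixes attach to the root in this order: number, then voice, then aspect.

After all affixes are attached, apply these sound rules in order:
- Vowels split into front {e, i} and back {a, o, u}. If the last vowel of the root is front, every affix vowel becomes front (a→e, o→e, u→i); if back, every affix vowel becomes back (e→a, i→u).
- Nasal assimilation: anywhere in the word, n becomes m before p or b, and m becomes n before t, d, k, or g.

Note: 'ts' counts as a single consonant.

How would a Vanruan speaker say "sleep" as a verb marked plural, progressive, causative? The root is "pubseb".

evfefpubseb

Attach number plural ef- → efpubseb.
Attach voice causative f- → fefpubseb.
Attach aspect progressive ov- → ovfefpubseb.
Apply vowel harmony: ovfefpubseb → evfefpubseb.
Nasal assimilation: no change.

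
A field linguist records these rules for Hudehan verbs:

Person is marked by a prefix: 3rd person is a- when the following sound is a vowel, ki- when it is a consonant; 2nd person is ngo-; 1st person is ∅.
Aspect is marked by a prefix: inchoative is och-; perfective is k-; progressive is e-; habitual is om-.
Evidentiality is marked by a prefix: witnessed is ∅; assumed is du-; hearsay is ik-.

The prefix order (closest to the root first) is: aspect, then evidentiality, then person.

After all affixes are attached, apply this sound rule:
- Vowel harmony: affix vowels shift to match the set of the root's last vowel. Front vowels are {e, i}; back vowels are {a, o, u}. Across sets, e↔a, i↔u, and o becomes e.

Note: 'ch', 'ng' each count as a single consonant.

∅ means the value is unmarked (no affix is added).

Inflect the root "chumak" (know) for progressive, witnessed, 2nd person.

ngoachumak

Attach aspect progressive e- → echumak.
evidentiality = witnessed: zero marking, form stays echumak.
Attach person 2nd person ngo- → ngoechumak.
Apply vowel harmony: ngoechumak → ngoachumak.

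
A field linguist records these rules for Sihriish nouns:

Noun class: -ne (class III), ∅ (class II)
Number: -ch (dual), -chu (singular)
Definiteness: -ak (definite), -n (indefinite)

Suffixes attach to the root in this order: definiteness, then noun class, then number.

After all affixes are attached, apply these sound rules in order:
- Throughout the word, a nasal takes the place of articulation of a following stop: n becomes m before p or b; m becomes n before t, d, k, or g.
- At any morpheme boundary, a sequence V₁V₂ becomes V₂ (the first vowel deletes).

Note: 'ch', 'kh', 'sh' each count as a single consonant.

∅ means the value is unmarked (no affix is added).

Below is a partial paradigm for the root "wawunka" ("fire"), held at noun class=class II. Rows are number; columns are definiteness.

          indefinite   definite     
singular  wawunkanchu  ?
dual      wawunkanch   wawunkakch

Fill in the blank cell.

Attach definiteness definite -ak → wawunkaak.
noun class = class II: zero marking, form stays wawunkaak.
Attach number singular -chu → wawunkaakchu.
Nasal assimilation: no change.
Apply vowel deletion: wawunkaakchu → wawunkakchu.

wawunkakchu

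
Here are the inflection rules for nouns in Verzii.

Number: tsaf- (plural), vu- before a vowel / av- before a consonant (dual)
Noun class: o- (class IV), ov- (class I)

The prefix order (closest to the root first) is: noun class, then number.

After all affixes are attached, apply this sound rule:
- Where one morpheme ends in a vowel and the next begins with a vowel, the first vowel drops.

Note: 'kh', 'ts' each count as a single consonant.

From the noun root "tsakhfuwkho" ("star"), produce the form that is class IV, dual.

Attach noun class class IV o- → otsakhfuwkho.
Attach number dual vu- (before vowel 'o') → vuotsakhfuwkho.
Apply vowel deletion: vuotsakhfuwkho → votsakhfuwkho.

votsakhfuwkho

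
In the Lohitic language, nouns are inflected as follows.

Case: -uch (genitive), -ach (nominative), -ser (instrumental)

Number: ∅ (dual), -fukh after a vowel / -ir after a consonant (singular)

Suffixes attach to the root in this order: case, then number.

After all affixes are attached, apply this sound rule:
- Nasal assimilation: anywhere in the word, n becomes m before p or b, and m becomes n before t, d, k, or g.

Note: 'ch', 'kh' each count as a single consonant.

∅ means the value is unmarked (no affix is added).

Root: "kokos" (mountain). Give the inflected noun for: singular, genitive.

Attach case genitive -uch → kokosuch.
Attach number singular -ir (after consonant 'ch') → kokosuchir.
Nasal assimilation: no change.

kokosuchir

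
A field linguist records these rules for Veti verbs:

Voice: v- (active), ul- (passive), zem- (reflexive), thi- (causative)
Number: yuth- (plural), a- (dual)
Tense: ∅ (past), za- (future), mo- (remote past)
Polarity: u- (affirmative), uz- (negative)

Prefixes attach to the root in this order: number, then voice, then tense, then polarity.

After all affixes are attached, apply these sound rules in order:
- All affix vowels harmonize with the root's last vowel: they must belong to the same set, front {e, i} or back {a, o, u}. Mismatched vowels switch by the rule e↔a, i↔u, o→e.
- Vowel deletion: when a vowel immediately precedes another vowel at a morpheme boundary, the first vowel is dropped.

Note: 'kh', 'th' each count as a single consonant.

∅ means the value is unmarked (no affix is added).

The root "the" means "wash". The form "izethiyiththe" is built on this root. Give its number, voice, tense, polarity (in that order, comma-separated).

plural, causative, future, affirmative

Segment: u-za-thi-yuth-the.
number: yuth- → plural.
voice: thi- → causative.
tense: za- → future.
polarity: u- → affirmative.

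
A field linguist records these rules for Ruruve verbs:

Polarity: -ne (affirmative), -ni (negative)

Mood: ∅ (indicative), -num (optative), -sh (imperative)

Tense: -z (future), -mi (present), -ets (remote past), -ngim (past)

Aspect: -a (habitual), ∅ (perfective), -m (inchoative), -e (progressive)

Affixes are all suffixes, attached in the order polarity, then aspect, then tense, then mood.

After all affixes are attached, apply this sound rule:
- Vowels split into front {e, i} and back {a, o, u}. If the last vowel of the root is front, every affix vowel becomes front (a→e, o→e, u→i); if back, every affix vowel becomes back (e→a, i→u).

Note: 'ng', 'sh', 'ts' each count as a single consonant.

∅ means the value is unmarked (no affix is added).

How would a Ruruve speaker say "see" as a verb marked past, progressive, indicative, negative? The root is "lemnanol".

Attach polarity negative -ni → lemnanolni.
Attach aspect progressive -e → lemnanolnie.
Attach tense past -ngim → lemnanolniengim.
mood = indicative: zero marking, form stays lemnanolniengim.
Apply vowel harmony: lemnanolniengim → lemnanolnuangum.

lemnanolnuangum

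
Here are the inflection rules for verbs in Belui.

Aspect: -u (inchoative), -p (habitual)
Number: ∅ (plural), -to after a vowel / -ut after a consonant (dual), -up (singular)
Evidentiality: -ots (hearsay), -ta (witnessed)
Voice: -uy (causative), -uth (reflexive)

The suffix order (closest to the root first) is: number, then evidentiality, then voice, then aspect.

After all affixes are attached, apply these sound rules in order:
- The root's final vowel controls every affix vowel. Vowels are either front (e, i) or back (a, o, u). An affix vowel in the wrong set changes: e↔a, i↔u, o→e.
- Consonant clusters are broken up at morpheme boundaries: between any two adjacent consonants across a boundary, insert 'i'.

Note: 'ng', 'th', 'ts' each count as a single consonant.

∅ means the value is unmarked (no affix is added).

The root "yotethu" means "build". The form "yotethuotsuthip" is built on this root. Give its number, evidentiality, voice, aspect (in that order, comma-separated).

plural, hearsay, reflexive, habitual

Segment: yotethu-ots-uth-p.
number: ∅ → plural.
evidentiality: -ots → hearsay.
voice: -uth → reflexive.
aspect: -p → habitual.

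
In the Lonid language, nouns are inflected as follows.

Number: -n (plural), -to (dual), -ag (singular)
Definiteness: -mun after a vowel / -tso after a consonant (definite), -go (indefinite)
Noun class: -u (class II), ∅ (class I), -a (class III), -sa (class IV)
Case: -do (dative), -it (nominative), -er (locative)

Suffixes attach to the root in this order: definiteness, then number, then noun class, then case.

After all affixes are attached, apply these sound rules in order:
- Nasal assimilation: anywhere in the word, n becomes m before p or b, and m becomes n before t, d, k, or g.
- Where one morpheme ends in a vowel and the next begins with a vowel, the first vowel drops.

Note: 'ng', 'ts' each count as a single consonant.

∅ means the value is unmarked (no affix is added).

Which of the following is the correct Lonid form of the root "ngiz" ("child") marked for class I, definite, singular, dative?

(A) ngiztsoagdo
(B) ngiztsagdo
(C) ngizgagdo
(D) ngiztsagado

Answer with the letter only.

B

Attach definiteness definite -tso (after consonant 'z') → ngiztso.
Attach number singular -ag → ngiztsoag.
noun class = class I: zero marking, form stays ngiztsoag.
Attach case dative -do → ngiztsoagdo.
Nasal assimilation: no change.
Apply vowel deletion: ngiztsoagdo → ngiztsagdo.
So the correct form is ngiztsagdo, option (B).
(A) ngiztsoagdo is wrong: it fails to apply the sound rule(s).
(C) ngizgagdo is wrong: it uses indefinite instead of definite for definiteness.
(D) ngiztsagado is wrong: it uses class III instead of class I for noun class.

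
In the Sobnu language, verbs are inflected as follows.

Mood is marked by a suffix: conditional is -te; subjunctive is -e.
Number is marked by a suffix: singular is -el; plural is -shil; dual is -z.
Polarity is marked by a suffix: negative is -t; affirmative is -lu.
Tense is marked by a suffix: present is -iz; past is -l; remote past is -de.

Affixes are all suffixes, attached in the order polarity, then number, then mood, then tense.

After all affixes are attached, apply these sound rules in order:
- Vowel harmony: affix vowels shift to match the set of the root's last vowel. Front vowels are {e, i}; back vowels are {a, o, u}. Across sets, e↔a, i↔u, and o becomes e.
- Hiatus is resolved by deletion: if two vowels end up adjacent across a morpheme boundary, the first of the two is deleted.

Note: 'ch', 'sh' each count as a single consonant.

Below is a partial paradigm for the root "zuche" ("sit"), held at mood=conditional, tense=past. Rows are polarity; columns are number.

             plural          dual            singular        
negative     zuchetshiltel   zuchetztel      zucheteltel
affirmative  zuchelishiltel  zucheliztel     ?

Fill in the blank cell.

Attach polarity affirmative -lu → zuchelu.
Attach number singular -el → zucheluel.
Attach mood conditional -te → zucheluelte.
Attach tense past -l → zuchelueltel.
Apply vowel harmony: zuchelueltel → zuchelieltel.
Apply vowel deletion: zuchelieltel → zucheleltel.

zucheleltel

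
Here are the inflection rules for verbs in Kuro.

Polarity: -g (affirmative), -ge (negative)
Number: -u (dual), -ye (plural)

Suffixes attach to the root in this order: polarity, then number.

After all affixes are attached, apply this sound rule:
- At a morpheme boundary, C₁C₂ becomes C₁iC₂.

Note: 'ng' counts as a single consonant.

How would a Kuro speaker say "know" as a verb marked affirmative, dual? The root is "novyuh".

novyuhigu

Attach polarity affirmative -g → novyuhg.
Attach number dual -u → novyuhgu.
Apply epenthesis: novyuhgu → novyuhigu.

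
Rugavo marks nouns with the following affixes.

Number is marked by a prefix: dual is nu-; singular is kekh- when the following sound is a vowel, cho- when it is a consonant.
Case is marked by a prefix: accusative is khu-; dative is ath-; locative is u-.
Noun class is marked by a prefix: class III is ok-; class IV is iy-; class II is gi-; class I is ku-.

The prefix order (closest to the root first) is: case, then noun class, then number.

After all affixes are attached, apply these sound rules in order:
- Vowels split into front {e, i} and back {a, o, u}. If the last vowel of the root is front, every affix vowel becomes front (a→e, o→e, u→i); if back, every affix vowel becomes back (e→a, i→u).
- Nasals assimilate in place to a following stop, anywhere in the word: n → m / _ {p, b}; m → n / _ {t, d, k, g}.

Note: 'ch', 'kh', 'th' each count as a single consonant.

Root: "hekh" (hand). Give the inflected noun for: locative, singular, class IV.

Attach case locative u- → uhekh.
Attach noun class class IV iy- → iyuhekh.
Attach number singular kekh- (before vowel 'i') → kekhiyuhekh.
Apply vowel harmony: kekhiyuhekh → kekhiyihekh.
Nasal assimilation: no change.

kekhiyihekh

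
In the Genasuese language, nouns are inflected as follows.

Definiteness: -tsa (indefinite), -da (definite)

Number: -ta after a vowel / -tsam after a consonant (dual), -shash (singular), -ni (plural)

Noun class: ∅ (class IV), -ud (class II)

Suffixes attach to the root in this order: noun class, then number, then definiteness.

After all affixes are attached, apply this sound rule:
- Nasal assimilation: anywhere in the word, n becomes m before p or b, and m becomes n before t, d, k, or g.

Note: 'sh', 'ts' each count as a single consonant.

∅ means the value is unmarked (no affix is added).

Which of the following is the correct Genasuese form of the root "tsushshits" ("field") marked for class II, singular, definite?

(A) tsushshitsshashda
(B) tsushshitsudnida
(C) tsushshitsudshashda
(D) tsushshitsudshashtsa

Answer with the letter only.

C

Attach noun class class II -ud → tsushshitsud.
Attach number singular -shash → tsushshitsudshash.
Attach definiteness definite -da → tsushshitsudshashda.
Nasal assimilation: no change.
So the correct form is tsushshitsudshashda, option (C).
(B) tsushshitsudnida is wrong: it uses plural instead of singular for number.
(D) tsushshitsudshashtsa is wrong: it uses indefinite instead of definite for definiteness.
(A) tsushshitsshashda is wrong: it uses class IV instead of class II for noun class.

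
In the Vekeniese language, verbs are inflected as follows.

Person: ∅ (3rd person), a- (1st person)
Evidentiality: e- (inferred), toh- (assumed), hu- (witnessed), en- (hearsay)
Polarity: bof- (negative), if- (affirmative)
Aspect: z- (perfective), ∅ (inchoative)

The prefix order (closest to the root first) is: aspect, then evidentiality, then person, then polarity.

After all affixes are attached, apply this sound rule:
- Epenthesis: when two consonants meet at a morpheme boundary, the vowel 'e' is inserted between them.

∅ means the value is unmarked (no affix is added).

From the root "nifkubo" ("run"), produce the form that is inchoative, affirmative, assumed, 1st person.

aspect = inchoative: zero marking, form stays nifkubo.
Attach evidentiality assumed toh- → tohnifkubo.
Attach person 1st person a- → atohnifkubo.
Attach polarity affirmative if- → ifatohnifkubo.
Apply epenthesis: ifatohnifkubo → ifatohenifkubo.

ifatohenifkubo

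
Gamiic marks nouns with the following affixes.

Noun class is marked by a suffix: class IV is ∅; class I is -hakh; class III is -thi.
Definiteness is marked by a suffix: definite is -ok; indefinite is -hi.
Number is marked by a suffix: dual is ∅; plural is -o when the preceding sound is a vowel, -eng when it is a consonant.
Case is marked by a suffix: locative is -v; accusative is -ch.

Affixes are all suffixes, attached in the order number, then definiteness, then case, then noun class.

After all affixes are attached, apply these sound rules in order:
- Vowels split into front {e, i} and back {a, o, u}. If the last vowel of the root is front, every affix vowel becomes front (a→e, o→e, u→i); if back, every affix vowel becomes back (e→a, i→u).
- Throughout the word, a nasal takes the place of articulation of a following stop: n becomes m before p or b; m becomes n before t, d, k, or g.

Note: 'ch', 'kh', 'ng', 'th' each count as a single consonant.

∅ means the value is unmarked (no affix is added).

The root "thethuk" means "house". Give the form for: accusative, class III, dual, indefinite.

number = dual: zero marking, form stays thethuk.
Attach definiteness indefinite -hi → thethukhi.
Attach case accusative -ch → thethukhich.
Attach noun class class III -thi → thethukhichthi.
Apply vowel harmony: thethukhichthi → thethukhuchthu.
Nasal assimilation: no change.

thethukhuchthu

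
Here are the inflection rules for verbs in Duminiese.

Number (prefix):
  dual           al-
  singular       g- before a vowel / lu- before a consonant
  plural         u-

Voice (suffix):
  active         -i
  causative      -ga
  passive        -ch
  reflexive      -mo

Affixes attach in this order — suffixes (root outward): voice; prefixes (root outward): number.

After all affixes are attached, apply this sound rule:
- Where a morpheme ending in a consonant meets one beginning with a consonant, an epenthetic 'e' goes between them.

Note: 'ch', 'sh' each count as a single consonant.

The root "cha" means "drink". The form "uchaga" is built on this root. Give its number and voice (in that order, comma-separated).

Segment: u-cha-ga.
number: u- → plural.
voice: -ga → causative.

plural, causative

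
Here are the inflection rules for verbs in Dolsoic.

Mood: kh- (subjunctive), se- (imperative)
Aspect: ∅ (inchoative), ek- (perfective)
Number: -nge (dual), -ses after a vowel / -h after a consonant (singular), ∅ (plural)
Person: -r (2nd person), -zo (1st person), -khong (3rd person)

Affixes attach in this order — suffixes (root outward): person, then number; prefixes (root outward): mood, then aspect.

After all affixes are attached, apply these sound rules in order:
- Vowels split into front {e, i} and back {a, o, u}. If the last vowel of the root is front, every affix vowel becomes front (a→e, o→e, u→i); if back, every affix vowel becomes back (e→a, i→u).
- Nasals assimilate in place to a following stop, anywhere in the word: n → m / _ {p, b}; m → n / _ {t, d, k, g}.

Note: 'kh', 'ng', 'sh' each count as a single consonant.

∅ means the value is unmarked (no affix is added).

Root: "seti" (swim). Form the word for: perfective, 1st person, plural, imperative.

eksesetize

Attach person 1st person -zo → setizo.
number = plural: zero marking, form stays setizo.
Attach mood imperative se- → sesetizo.
Attach aspect perfective ek- → eksesetizo.
Apply vowel harmony: eksesetizo → eksesetize.
Nasal assimilation: no change.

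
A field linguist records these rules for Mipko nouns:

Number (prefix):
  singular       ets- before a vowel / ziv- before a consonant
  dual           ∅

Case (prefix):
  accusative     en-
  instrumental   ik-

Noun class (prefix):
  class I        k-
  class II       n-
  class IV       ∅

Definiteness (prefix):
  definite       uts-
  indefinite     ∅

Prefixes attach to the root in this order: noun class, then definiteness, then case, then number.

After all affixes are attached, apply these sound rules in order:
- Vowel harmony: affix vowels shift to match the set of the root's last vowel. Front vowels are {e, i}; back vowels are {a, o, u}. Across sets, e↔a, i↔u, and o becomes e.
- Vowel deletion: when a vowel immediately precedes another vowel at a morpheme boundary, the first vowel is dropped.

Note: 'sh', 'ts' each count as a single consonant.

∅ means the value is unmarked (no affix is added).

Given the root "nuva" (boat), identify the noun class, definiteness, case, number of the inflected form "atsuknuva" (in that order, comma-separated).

Segment: ets-ik-nuva.
noun class: ∅ → class IV.
definiteness: ∅ → indefinite.
case: ik- → instrumental.
number: ets/ziv- → singular.

class IV, indefinite, instrumental, singular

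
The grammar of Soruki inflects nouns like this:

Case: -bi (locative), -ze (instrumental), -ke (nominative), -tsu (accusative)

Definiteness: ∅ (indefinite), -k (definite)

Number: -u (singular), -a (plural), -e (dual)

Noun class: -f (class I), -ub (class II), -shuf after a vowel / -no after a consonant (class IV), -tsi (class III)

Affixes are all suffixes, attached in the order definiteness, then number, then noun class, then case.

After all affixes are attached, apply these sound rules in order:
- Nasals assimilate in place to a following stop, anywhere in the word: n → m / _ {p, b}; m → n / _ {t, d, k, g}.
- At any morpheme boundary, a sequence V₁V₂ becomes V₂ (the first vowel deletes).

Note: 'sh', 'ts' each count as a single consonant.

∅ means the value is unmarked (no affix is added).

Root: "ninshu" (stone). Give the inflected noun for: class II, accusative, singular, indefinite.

ninshubtsu

definiteness = indefinite: zero marking, form stays ninshu.
Attach number singular -u → ninshuu.
Attach noun class class II -ub → ninshuuub.
Attach case accusative -tsu → ninshuuubtsu.
Nasal assimilation: no change.
Apply vowel deletion: ninshuuubtsu → ninshubtsu.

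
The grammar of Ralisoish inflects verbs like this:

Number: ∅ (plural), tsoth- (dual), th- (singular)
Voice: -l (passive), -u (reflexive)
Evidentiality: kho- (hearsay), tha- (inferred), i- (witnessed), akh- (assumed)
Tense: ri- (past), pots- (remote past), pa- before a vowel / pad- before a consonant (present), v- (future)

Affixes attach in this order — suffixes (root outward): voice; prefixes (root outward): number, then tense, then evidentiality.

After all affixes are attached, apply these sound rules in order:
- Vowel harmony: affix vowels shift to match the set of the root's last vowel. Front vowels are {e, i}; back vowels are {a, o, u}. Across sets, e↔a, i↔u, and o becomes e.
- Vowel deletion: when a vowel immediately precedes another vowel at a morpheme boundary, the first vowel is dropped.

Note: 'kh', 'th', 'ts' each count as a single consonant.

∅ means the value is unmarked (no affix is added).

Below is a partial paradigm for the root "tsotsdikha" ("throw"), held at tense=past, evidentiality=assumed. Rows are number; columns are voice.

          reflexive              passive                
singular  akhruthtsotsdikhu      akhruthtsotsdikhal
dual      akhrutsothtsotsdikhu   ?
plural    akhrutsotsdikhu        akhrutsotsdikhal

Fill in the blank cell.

Attach number dual tsoth- → tsothtsotsdikha.
Attach tense past ri- → ritsothtsotsdikha.
Attach voice passive -l → ritsothtsotsdikhal.
Attach evidentiality assumed akh- → akhritsothtsotsdikhal.
Apply vowel harmony: akhritsothtsotsdikhal → akhrutsothtsotsdikhal.
Vowel deletion: no change.

akhrutsothtsotsdikhal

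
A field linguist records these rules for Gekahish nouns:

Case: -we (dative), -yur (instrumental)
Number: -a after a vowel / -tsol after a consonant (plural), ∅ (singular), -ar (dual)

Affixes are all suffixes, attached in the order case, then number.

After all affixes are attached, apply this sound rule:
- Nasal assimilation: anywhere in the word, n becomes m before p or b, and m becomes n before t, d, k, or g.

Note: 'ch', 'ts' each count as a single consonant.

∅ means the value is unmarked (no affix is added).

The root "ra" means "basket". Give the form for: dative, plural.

rawea

Attach case dative -we → rawe.
Attach number plural -a (after vowel 'e') → rawea.
Nasal assimilation: no change.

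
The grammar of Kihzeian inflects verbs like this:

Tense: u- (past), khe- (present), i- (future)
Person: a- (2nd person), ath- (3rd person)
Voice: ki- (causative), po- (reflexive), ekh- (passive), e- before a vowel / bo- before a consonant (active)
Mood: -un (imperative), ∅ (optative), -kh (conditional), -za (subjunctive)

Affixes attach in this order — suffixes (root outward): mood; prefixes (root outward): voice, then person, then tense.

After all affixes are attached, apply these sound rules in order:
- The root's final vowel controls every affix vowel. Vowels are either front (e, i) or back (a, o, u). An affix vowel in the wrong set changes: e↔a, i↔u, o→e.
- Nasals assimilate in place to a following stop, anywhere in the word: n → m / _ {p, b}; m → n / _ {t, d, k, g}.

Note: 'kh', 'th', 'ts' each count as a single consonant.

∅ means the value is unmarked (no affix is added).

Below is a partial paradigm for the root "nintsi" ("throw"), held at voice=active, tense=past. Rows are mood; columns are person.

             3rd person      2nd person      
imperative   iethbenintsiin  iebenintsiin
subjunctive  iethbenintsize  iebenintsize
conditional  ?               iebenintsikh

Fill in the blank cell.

Attach voice active bo- (before consonant 'n') → bonintsi.
Attach person 3rd person ath- → athbonintsi.
Attach tense past u- → uathbonintsi.
Attach mood conditional -kh → uathbonintsikh.
Apply vowel harmony: uathbonintsikh → iethbenintsikh.
Nasal assimilation: no change.

iethbenintsikh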